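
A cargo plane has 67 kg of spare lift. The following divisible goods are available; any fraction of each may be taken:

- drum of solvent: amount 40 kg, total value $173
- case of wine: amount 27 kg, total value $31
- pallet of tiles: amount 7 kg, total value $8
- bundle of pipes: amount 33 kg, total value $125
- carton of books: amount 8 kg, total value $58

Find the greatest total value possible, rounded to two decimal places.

302.97

Take in order of value per unit:
- carton of books (58/8 per unit): all 8 → value 58, running total 58.00
- drum of solvent (173/40 per unit): all 40 → value 173, running total 231.00
- bundle of pipes (125/33 per unit): 19 of 33 → value 19×125/33 = 71.9697, running total 302.97
Total 302.97.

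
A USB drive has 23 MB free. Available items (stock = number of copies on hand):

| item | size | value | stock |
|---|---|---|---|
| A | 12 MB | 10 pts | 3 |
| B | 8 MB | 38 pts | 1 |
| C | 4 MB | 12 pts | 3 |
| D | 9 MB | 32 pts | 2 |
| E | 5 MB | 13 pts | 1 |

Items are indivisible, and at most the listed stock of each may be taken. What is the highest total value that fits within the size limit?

Best selections within size 23 and stock limits:
- 1×B + 1×D + 1×E: size 22, value 83
- 1×B + 1×C + 1×D: size 21, value 82
- 2×D + 1×E: size 23, value 77
Best: 83 pts.

83 pts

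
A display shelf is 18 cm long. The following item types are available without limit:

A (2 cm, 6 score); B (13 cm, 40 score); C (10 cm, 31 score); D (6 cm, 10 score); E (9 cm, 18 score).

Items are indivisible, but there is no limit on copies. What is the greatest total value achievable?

Best value-per-unit is C at 31/10; filling with it alone gives 1×31 = 31.
Optimal mix: 4×A + 1×C → length 18, value 55.

55 score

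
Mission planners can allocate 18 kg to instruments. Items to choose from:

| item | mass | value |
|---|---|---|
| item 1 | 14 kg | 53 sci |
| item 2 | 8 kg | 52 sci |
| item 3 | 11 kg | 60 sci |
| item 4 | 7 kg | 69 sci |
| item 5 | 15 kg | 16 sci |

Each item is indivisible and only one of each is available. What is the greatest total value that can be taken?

129 sci

This is a 0/1 knapsack; check combinations near the capacity.
- item 3+item 4: mass 11+7=18, value 60+69=129
- item 2+item 4: mass 8+7=15, value 52+69=121
- item 4: mass 7, value 69
- item 3: mass 11, value 60
- item 1: mass 14, value 53
Best: 129 sci.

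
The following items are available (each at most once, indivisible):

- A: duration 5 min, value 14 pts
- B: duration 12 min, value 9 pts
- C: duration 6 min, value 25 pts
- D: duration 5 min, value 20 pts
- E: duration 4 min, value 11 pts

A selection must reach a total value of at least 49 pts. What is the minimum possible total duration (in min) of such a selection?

Subsets with value ≥ 49, sorted by total duration:
- C+D+E: duration 15, value 56
- A+C+E: duration 15, value 50
- A+C+D: duration 16, value 59
Minimum duration: 15 min.

15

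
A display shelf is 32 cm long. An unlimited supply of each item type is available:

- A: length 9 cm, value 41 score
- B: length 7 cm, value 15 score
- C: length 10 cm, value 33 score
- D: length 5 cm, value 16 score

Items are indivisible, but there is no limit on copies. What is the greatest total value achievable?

Best value-per-unit is A at 41/9; filling with it alone gives 3×41 = 123.
Optimal mix: 3×A + 1×D → length 32, value 139.

139 score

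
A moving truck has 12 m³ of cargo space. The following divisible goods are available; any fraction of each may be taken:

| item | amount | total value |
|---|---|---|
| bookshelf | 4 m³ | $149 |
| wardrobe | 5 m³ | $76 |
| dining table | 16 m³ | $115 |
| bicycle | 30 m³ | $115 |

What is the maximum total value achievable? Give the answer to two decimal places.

246.56

Take in order of value per unit:
- bookshelf (149/4 per unit): all 4 → value 149, running total 149.00
- wardrobe (76/5 per unit): all 5 → value 76, running total 225.00
- dining table (115/16 per unit): 3 of 16 → value 3×115/16 = 21.5625, running total 246.56
Total 246.56.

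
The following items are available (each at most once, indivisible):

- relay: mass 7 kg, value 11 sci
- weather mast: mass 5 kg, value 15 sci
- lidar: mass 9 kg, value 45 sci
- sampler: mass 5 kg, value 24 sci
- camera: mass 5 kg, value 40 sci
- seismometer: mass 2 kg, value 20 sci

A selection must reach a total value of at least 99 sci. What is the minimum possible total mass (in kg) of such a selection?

16

Subsets with value ≥ 99, sorted by total mass:
- lidar+camera+seismometer: mass 16, value 105
- weather mast+sampler+camera+seismometer: mass 17, value 99
- lidar+sampler+camera: mass 19, value 109
- weather mast+lidar+camera: mass 19, value 100
Minimum mass: 16 kg.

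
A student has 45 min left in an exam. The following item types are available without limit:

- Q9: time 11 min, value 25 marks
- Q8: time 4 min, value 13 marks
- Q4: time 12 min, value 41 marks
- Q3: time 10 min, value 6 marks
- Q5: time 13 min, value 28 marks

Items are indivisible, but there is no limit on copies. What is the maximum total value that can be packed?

149 marks

Best value-per-unit is Q4 at 41/12; filling with it alone gives 3×41 = 123.
Optimal mix: 2×Q8 + 3×Q4 → time 44, value 149.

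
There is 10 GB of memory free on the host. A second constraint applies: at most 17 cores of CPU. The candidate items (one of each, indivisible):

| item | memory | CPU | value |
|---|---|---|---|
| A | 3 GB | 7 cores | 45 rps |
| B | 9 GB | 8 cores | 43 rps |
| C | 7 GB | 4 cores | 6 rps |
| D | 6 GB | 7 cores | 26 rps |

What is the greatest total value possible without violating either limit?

71 rps

Feasible sets respecting both limits:
- A+D: memory 9, CPU 14, value 71
- A+C: memory 10, CPU 11, value 51
- A: memory 3, CPU 7, value 45
Best: 71 rps.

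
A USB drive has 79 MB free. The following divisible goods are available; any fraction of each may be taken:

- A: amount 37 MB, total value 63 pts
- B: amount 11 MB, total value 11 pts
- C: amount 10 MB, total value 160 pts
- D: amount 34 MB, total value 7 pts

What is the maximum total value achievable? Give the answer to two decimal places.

Take in order of value per unit:
- C (160/10 per unit): all 10 → value 160, running total 160.00
- A (63/37 per unit): all 37 → value 63, running total 223.00
- B (11/11 per unit): all 11 → value 11, running total 234.00
- D (7/34 per unit): 21 of 34 → value 21×7/34 = 4.3235, running total 238.32
Total 238.32.

238.32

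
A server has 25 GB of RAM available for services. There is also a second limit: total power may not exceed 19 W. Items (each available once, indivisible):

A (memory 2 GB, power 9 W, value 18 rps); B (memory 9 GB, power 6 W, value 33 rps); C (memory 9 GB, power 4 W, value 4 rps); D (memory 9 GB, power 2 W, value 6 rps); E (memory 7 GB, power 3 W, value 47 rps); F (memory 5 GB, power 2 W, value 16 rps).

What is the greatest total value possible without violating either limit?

98 rps

Feasible sets respecting both limits:
- A+B+E: memory 18, power 18, value 98
- B+E+F: memory 21, power 11, value 96
- A+D+E+F: memory 23, power 16, value 87
Best: 98 rps.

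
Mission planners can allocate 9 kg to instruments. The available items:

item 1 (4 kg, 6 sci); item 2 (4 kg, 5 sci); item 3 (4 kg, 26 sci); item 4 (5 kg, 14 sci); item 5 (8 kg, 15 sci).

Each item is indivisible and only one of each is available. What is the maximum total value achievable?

40 sci

Check high-value combinations within 9 kg:
- item 3+item 4: mass 4+5=9, value 26+14=40
- item 1+item 3: mass 4+4=8, value 6+26=32
- item 2+item 3: mass 4+4=8, value 5+26=31
- item 3: mass 4, value 26
Best: 40 sci.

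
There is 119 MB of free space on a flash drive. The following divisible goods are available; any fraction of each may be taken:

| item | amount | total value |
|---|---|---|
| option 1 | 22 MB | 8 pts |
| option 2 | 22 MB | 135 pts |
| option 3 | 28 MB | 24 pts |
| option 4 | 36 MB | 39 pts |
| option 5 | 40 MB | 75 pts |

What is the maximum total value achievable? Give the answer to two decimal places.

267.00

Take in order of value per unit:
- option 2 (135/22 per unit): all 22 → value 135, running total 135.00
- option 5 (75/40 per unit): all 40 → value 75, running total 210.00
- option 4 (39/36 per unit): all 36 → value 39, running total 249.00
- option 3 (24/28 per unit): 21 of 28 → value 21×24/28 = 18.0000, running total 267.00
Total 267.00.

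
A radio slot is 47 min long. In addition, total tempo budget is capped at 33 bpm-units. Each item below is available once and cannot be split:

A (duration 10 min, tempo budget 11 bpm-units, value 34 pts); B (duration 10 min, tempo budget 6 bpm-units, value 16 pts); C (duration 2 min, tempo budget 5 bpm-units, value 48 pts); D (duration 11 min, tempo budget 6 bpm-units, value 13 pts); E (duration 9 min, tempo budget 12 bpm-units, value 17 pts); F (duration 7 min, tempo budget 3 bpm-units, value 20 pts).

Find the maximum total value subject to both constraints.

Feasible sets respecting both limits:
- A+B+C+D+F: duration 40, tempo budget 31, value 131
- A+C+E+F: duration 28, tempo budget 31, value 119
- A+B+C+F: duration 29, tempo budget 25, value 118
- A+C+D+F: duration 30, tempo budget 25, value 115
Best: 131 pts.

131 pts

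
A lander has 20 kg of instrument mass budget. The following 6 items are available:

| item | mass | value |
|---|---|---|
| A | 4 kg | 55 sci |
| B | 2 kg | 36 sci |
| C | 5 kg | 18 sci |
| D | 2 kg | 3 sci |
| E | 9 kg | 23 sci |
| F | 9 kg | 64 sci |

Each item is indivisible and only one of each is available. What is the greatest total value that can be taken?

173 sci

Check high-value combinations within 20 kg:
- A+B+C+F: mass 4+2+5+9=20, value 55+36+18+64=173
- A+B+D+F: mass 4+2+2+9=17, value 55+36+3+64=158
- A+B+F: mass 4+2+9=15, value 55+36+64=155
Best: 173 sci.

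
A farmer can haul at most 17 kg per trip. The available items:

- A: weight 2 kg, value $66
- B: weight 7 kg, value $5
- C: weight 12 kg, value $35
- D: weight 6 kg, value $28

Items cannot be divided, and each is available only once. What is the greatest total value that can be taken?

Check high-value combinations within 17 kg:
- A+C: weight 2+12=14, value 66+35=101
- A+B+D: weight 2+7+6=15, value 66+5+28=99
- A+D: weight 2+6=8, value 66+28=94
Best: $101.

$101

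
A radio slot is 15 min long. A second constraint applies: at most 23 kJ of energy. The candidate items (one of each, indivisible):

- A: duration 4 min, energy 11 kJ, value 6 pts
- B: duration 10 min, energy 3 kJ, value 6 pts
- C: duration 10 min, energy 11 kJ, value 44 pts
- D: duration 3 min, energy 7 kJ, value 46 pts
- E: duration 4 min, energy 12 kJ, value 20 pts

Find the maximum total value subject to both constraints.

90 pts

Feasible sets respecting both limits:
- C+D: duration 13, energy 18, value 90
- D+E: duration 7, energy 19, value 66
- C+E: duration 14, energy 23, value 64
- A+D: duration 7, energy 18, value 52
Best: 90 pts.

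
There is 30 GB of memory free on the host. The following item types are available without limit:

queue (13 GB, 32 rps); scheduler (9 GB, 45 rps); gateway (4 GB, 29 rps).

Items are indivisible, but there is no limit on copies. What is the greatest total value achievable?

203 rps

Best value-per-unit is gateway at 29/4, and filling with it alone uses memory 7×4=28. No mix of the others beats 7×29 = 203.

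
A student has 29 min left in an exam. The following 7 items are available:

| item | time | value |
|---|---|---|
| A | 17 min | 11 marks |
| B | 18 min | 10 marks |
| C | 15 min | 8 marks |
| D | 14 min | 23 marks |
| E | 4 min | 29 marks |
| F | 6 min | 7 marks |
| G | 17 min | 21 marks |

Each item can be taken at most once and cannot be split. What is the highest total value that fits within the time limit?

59 marks

This is a 0/1 knapsack; check combinations near the capacity.
- D+E+F: time 14+4+6=24, value 23+29+7=59
- E+F+G: time 4+6+17=27, value 29+7+21=57
- D+E: time 14+4=18, value 23+29=52
Best: 59 marks.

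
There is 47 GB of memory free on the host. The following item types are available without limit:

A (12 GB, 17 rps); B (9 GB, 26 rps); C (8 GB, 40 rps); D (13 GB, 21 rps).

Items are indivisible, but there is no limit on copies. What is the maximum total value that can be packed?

200 rps

Best value-per-unit is C at 40/8, and filling with it alone uses memory 5×8=40. No mix of the others beats 5×40 = 200.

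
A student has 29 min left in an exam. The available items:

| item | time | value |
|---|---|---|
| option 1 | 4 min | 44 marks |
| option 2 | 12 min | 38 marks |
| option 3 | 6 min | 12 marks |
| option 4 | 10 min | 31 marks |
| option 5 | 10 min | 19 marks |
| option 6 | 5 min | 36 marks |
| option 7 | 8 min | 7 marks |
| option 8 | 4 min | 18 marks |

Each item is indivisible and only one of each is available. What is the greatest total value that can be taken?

141 marks

This is a 0/1 knapsack; check combinations near the capacity.
- option 1+option 3+option 4+option 6+option 8: time 4+6+10+5+4=29, value 44+12+31+36+18=141
- option 1+option 2+option 6+option 8: time 4+12+5+4=25, value 44+38+36+18=136
- option 1+option 2+option 3+option 6: time 4+12+6+5=27, value 44+38+12+36=130
- option 1+option 4+option 5+option 6: time 4+10+10+5=29, value 44+31+19+36=130
Best: 141 marks.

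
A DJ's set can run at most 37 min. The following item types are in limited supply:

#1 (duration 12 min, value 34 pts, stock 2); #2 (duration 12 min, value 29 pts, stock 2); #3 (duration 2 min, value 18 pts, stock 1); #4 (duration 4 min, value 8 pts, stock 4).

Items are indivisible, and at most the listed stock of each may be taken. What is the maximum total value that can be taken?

Top feasible selections:
- 2×#1 + 1×#3 + 2×#4: duration 34, value 102
- 1×#1 + 1×#2 + 1×#3 + 2×#4: duration 34, value 97
- 2×#1 + 1×#2: duration 36, value 97
Best: 102 pts.

102 pts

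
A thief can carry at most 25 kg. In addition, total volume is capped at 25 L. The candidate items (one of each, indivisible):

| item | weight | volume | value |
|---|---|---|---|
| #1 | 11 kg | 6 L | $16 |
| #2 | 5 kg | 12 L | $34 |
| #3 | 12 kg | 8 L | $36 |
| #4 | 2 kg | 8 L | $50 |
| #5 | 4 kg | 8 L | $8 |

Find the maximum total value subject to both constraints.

Feasible sets respecting both limits:
- #1+#3+#4: weight 25, volume 22, value 102
- #3+#4+#5: weight 18, volume 24, value 94
- #3+#4: weight 14, volume 16, value 86
- #2+#4: weight 7, volume 20, value 84
Best: $102.

$102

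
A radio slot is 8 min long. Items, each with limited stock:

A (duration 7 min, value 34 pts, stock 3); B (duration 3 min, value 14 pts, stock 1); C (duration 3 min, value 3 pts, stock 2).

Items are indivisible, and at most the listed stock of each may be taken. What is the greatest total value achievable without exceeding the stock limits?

Top feasible selections:
- 1×A: duration 7, value 34
- 1×B + 1×C: duration 6, value 17
- 1×B: duration 3, value 14
- 2×C: duration 6, value 6
Best: 34 pts.

34 pts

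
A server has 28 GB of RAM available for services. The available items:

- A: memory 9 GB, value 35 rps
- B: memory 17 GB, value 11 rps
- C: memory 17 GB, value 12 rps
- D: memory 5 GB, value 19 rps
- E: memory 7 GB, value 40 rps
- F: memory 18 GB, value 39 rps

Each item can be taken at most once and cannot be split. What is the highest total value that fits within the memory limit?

94 rps

Check high-value combinations within 28 GB:
- A+D+E: memory 9+5+7=21, value 35+19+40=94
- E+F: memory 7+18=25, value 40+39=79
- A+E: memory 9+7=16, value 35+40=75
- A+F: memory 9+18=27, value 35+39=74
Best: 94 rps.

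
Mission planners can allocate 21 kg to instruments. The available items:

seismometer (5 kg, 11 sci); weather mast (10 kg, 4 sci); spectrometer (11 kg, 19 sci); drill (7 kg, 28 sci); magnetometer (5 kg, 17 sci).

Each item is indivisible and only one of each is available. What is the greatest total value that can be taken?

Check high-value combinations within 21 kg:
- seismometer+drill+magnetometer: mass 5+7+5=17, value 11+28+17=56
- spectrometer+drill: mass 11+7=18, value 19+28=47
- seismometer+spectrometer+magnetometer: mass 5+11+5=21, value 11+19+17=47
Best: 56 sci.

56 sci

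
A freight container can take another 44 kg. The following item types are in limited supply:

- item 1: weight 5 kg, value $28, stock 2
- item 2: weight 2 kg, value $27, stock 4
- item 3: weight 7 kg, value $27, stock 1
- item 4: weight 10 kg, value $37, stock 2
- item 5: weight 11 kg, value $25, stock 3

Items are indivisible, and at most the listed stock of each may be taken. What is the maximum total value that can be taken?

$238

Best selections within weight 44 and stock limits:
- 2×item 1 + 4×item 2 + 2×item 4: weight 38, value 238
- 2×item 1 + 3×item 2 + 1×item 3 + 2×item 4: weight 43, value 238
- 1×item 1 + 4×item 2 + 1×item 3 + 2×item 4: weight 40, value 237
Best: $238.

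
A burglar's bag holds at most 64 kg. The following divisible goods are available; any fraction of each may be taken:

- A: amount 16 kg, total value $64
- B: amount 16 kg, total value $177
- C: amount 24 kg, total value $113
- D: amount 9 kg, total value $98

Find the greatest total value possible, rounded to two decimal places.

Take in order of value per unit:
- B (177/16 per unit): all 16 → value 177, running total 177.00
- D (98/9 per unit): all 9 → value 98, running total 275.00
- C (113/24 per unit): all 24 → value 113, running total 388.00
- A (64/16 per unit): 15 of 16 → value 15×64/16 = 60.0000, running total 448.00
Total 448.00.

448.00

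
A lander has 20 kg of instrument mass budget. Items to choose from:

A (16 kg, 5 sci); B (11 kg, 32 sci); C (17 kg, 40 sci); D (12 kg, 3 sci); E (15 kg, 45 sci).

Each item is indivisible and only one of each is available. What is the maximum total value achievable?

Check high-value combinations within 20 kg:
- E: mass 15, value 45
- C: mass 17, value 40
- B: mass 11, value 32
- A: mass 16, value 5
- D: mass 12, value 3
Best: 45 sci.

45 sci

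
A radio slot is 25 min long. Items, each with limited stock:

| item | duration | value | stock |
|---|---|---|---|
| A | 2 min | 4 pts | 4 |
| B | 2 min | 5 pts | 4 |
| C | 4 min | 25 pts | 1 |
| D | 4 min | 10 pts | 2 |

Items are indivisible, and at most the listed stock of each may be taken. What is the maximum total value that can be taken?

73 pts

Top feasible selections:
- 2×A + 4×B + 1×C + 2×D: duration 24, value 73
- 3×A + 3×B + 1×C + 2×D: duration 24, value 72
- 4×A + 2×B + 1×C + 2×D: duration 24, value 71
Best: 73 pts.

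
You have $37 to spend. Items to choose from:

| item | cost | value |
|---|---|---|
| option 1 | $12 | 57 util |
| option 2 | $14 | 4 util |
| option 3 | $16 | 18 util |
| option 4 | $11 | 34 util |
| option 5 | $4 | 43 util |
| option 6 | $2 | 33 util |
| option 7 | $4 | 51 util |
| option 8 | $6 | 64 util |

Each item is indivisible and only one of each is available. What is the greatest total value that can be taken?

Check high-value combinations within $37:
- option 1+option 4+option 5+option 7+option 8: cost 12+11+4+4+6=37, value 57+34+43+51+64=249
- option 1+option 5+option 6+option 7+option 8: cost 12+4+2+4+6=28, value 57+43+33+51+64=248
- option 1+option 4+option 6+option 7+option 8: cost 12+11+2+4+6=35, value 57+34+33+51+64=239
- option 1+option 4+option 5+option 6+option 8: cost 12+11+4+2+6=35, value 57+34+43+33+64=231
- option 4+option 5+option 6+option 7+option 8: cost 11+4+2+4+6=27, value 34+43+33+51+64=225
Best: 249 util.

249 util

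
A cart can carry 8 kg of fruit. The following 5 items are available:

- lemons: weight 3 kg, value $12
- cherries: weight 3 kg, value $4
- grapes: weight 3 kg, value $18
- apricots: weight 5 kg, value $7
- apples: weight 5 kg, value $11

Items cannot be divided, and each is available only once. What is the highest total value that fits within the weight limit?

Check high-value combinations within 8 kg:
- lemons+grapes: weight 3+3=6, value 12+18=30
- grapes+apples: weight 3+5=8, value 18+11=29
- grapes+apricots: weight 3+5=8, value 18+7=25
- lemons+apples: weight 3+5=8, value 12+11=23
- cherries+grapes: weight 3+3=6, value 4+18=22
Best: $30.

$30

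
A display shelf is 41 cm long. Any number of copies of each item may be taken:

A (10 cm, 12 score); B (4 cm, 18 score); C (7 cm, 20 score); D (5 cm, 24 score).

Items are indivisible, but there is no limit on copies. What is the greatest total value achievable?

Best value-per-unit is D at 24/5; filling with it alone gives 8×24 = 192.
Optimal mix: 4×B + 5×D → length 41, value 192.

192 score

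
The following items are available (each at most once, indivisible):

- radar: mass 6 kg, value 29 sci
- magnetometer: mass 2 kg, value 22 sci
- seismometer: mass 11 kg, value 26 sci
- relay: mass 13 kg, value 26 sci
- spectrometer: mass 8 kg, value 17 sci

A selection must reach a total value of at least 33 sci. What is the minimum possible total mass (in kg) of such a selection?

8

Subsets with value ≥ 33, sorted by total mass:
- radar+magnetometer: mass 8, value 51
- magnetometer+spectrometer: mass 10, value 39
- magnetometer+seismometer: mass 13, value 48
Minimum mass: 8 kg.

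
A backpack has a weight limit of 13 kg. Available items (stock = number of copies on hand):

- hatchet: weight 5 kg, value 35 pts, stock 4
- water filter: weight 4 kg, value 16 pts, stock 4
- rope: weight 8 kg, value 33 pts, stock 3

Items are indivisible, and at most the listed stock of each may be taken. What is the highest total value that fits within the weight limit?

70 pts

Best selections within weight 13 and stock limits:
- 2×hatchet: weight 10, value 70
- 1×hatchet + 1×rope: weight 13, value 68
- 1×hatchet + 2×water filter: weight 13, value 67
Best: 70 pts.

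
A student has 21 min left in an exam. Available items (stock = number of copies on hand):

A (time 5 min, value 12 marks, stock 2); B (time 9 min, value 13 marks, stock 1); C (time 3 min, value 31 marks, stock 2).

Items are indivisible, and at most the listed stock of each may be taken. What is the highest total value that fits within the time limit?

87 marks

Top feasible selections:
- 1×A + 1×B + 2×C: time 20, value 87
- 2×A + 2×C: time 16, value 86
- 1×B + 2×C: time 15, value 75
- 1×A + 2×C: time 11, value 74
Best: 87 marks.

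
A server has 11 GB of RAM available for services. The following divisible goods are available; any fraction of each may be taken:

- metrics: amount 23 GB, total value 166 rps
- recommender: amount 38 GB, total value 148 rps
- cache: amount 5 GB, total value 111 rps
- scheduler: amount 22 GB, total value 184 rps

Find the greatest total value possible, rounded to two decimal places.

Take in order of value per unit:
- cache (111/5 per unit): all 5 → value 111, running total 111.00
- scheduler (184/22 per unit): 6 of 22 → value 6×184/22 = 50.1818, running total 161.18
Total 161.18.

161.18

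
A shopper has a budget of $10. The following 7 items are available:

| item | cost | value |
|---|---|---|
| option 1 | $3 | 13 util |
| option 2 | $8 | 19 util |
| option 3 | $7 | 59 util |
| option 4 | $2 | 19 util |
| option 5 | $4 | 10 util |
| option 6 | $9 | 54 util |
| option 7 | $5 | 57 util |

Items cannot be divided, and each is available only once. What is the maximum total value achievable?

Check high-value combinations within $10:
- option 1+option 4+option 7: cost 3+2+5=10, value 13+19+57=89
- option 3+option 4: cost 7+2=9, value 59+19=78
- option 4+option 7: cost 2+5=7, value 19+57=76
Best: 89 util.

89 util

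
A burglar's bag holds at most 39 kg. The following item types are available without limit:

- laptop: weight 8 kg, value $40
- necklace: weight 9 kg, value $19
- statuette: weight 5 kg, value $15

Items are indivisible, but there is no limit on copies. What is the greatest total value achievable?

Best value-per-unit is laptop at 40/8; filling with it alone gives 4×40 = 160.
Optimal mix: 4×laptop + 1×statuette → weight 37, value 175.

$175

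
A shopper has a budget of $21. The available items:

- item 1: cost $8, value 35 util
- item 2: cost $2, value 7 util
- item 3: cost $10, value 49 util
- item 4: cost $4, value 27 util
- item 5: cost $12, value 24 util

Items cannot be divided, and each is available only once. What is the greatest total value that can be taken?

91 util

Check high-value combinations within $21:
- item 1+item 2+item 3: cost 8+2+10=20, value 35+7+49=91
- item 1+item 3: cost 8+10=18, value 35+49=84
- item 2+item 3+item 4: cost 2+10+4=16, value 7+49+27=83
Best: 91 util.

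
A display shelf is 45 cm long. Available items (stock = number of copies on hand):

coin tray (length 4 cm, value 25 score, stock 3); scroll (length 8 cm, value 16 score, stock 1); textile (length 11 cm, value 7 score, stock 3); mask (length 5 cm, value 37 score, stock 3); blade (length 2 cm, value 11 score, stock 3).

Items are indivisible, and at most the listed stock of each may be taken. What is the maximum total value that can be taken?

235 score

Top feasible selections:
- 3×coin tray + 1×scroll + 3×mask + 3×blade: length 41, value 235
- 3×coin tray + 1×textile + 3×mask + 3×blade: length 44, value 226
- 3×coin tray + 1×scroll + 3×mask + 2×blade: length 39, value 224
- 3×coin tray + 3×mask + 3×blade: length 33, value 219
Best: 235 score.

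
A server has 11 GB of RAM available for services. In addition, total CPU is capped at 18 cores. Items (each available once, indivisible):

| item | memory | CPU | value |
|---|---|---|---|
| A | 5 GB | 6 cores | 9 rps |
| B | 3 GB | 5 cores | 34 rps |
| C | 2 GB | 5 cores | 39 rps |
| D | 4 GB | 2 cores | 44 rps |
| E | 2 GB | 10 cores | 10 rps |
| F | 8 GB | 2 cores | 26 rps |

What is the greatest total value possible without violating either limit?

Feasible sets respecting both limits:
- B+C+D: memory 9, CPU 12, value 117
- C+D+E: memory 8, CPU 17, value 93
- A+C+D: memory 11, CPU 13, value 92
- B+D+E: memory 9, CPU 17, value 88
Best: 117 rps.

117 rps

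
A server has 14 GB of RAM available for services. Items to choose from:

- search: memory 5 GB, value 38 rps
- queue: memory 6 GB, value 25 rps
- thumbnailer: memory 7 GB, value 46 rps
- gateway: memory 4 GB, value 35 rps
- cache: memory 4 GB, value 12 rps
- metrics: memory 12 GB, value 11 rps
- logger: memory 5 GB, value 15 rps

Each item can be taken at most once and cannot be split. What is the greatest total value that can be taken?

88 rps

Check high-value combinations within 14 GB:
- search+gateway+logger: memory 5+4+5=14, value 38+35+15=88
- search+gateway+cache: memory 5+4+4=13, value 38+35+12=85
- search+thumbnailer: memory 5+7=12, value 38+46=84
Best: 88 rps.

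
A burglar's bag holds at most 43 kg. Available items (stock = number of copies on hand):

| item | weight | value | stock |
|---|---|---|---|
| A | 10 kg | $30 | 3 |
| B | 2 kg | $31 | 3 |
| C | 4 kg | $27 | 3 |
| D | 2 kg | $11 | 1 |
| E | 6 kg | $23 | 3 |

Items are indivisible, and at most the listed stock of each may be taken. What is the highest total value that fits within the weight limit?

Best selections within weight 43 and stock limits:
- 1×A + 3×B + 3×C + 1×D + 2×E: weight 42, value 261
- 3×B + 3×C + 1×D + 3×E: weight 38, value 254
- 1×A + 3×B + 3×C + 2×E: weight 40, value 250
Best: $261.

$261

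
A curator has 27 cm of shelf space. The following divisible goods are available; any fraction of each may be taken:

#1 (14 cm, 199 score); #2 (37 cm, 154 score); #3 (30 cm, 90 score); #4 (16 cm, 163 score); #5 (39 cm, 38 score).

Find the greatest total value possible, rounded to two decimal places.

331.44

Take in order of value per unit:
- #1 (199/14 per unit): all 14 → value 199, running total 199.00
- #4 (163/16 per unit): 13 of 16 → value 13×163/16 = 132.4375, running total 331.44
Total 331.44.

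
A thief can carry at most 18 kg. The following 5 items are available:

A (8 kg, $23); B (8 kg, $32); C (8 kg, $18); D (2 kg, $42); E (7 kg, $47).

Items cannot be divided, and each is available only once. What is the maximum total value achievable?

Check high-value combinations within 18 kg:
- B+D+E: weight 8+2+7=17, value 32+42+47=121
- A+D+E: weight 8+2+7=17, value 23+42+47=112
- C+D+E: weight 8+2+7=17, value 18+42+47=107
Best: $121.

$121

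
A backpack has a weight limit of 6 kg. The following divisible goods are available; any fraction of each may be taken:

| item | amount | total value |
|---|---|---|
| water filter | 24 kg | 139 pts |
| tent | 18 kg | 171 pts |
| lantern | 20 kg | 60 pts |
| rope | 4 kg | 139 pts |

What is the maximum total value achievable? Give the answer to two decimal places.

Take in order of value per unit:
- rope (139/4 per unit): all 4 → value 139, running total 139.00
- tent (171/18 per unit): 2 of 18 → value 2×171/18 = 19.0000, running total 158.00
Total 158.00.

158.00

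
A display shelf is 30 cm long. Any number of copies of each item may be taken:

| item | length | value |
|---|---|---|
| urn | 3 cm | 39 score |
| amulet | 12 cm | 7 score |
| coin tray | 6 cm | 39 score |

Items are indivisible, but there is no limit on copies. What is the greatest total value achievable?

Best value-per-unit is urn at 39/3, and filling with it alone uses length 10×3=30. No mix of the others beats 10×39 = 390.

390 score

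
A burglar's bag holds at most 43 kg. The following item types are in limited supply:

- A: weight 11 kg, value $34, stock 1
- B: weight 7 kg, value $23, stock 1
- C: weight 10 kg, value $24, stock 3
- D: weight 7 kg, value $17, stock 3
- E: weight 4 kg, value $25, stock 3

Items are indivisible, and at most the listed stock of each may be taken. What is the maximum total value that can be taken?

$157

Top feasible selections:
- 1×A + 2×C + 3×E: weight 43, value 157
- 1×A + 1×B + 1×C + 3×E: weight 40, value 156
Best: $157.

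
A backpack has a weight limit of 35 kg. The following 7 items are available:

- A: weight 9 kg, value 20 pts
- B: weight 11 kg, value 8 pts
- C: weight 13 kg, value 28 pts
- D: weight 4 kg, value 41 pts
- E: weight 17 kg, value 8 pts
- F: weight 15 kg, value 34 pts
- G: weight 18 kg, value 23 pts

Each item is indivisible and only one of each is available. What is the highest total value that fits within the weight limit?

Check high-value combinations within 35 kg:
- C+D+F: weight 13+4+15=32, value 28+41+34=103
- A+D+F: weight 9+4+15=28, value 20+41+34=95
- C+D+G: weight 13+4+18=35, value 28+41+23=92
Best: 103 pts.

103 pts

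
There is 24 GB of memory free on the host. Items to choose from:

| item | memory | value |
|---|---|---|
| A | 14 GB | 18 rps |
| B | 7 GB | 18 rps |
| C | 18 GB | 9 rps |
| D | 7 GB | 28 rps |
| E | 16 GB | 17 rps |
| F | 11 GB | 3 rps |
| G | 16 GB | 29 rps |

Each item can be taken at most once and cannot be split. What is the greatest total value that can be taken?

Check high-value combinations within 24 GB:
- D+G: memory 7+16=23, value 28+29=57
- B+G: memory 7+16=23, value 18+29=47
- B+D: memory 7+7=14, value 18+28=46
- A+D: memory 14+7=21, value 18+28=46
Best: 57 rps.

57 rps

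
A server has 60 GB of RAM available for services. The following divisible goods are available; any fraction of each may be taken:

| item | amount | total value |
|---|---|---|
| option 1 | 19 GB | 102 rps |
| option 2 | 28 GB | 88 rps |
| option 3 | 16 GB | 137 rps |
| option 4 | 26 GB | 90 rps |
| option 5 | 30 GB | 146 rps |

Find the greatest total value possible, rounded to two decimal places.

Take in order of value per unit:
- option 3 (137/16 per unit): all 16 → value 137, running total 137.00
- option 1 (102/19 per unit): all 19 → value 102, running total 239.00
- option 5 (146/30 per unit): 25 of 30 → value 25×146/30 = 121.6667, running total 360.67
Total 360.67.

360.67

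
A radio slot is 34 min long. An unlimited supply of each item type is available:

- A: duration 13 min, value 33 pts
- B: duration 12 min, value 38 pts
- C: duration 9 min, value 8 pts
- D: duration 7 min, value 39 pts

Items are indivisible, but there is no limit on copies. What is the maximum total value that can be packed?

156 pts

Best value-per-unit is D at 39/7, and filling with it alone uses duration 4×7=28. No mix of the others beats 4×39 = 156.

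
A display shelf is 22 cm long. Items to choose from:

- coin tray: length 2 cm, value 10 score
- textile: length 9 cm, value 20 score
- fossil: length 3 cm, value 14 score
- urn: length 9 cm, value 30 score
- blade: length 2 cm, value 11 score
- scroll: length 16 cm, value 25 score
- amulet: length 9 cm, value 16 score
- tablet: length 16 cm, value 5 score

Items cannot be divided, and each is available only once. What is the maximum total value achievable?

Check high-value combinations within 22 cm:
- coin tray+textile+urn+blade: length 2+9+9+2=22, value 10+20+30+11=71
- coin tray+urn+blade+amulet: length 2+9+2+9=22, value 10+30+11+16=67
- coin tray+fossil+urn+blade: length 2+3+9+2=16, value 10+14+30+11=65
Best: 71 score.

71 score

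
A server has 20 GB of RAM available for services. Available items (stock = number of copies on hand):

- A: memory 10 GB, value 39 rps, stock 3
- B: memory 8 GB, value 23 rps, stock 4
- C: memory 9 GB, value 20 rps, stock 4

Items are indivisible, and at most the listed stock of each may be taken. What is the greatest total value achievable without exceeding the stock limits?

78 rps

Top feasible selections:
- 2×A: memory 20, value 78
- 1×A + 1×B: memory 18, value 62
- 1×A + 1×C: memory 19, value 59
- 2×B: memory 16, value 46
Best: 78 rps.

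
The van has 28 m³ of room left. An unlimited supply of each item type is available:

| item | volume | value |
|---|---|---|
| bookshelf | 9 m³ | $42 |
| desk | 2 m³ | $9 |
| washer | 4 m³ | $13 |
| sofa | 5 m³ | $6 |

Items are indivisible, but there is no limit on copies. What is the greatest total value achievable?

Best value-per-unit is bookshelf at 42/9; filling with it alone gives 3×42 = 126.
Optimal mix: 2×bookshelf + 5×desk → volume 28, value 129.

$129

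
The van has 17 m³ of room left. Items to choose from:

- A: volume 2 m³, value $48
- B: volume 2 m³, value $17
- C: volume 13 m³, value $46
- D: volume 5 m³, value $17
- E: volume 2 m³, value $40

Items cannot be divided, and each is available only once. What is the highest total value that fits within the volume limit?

$134

Check high-value combinations within 17 m³:
- A+C+E: volume 2+13+2=17, value 48+46+40=134
- A+B+D+E: volume 2+2+5+2=11, value 48+17+17+40=122
- A+B+C: volume 2+2+13=17, value 48+17+46=111
- A+B+E: volume 2+2+2=6, value 48+17+40=105
Best: $134.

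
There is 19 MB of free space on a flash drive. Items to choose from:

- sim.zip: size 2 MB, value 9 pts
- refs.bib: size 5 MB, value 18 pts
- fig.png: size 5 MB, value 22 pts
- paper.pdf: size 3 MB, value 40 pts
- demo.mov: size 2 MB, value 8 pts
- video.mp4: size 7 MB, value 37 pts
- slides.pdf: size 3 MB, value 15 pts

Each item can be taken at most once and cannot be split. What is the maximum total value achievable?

This is a 0/1 knapsack; check combinations near the capacity.
- sim.zip+fig.png+paper.pdf+demo.mov+video.mp4: size 2+5+3+2+7=19, value 9+22+40+8+37=116
- fig.png+paper.pdf+video.mp4+slides.pdf: size 5+3+7+3=18, value 22+40+37+15=114
- sim.zip+refs.bib+paper.pdf+demo.mov+video.mp4: size 2+5+3+2+7=19, value 9+18+40+8+37=112
- refs.bib+paper.pdf+video.mp4+slides.pdf: size 5+3+7+3=18, value 18+40+37+15=110
- sim.zip+paper.pdf+demo.mov+video.mp4+slides.pdf: size 2+3+2+7+3=17, value 9+40+8+37+15=109
Best: 116 pts.

116 pts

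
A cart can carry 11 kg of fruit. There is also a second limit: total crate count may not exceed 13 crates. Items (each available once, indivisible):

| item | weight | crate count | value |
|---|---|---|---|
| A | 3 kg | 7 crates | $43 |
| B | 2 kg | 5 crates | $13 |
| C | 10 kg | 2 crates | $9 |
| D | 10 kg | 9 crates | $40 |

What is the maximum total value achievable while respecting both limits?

$56

Feasible sets respecting both limits:
- A+B: weight 5, crate count 12, value 56
- A: weight 3, crate count 7, value 43
- D: weight 10, crate count 9, value 40
- B: weight 2, crate count 5, value 13
Best: $56.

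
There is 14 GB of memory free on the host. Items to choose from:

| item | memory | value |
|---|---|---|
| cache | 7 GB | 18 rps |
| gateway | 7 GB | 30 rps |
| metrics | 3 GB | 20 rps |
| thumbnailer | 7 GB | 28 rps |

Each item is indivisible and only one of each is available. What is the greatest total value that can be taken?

Check high-value combinations within 14 GB:
- gateway+thumbnailer: memory 7+7=14, value 30+28=58
- gateway+metrics: memory 7+3=10, value 30+20=50
- metrics+thumbnailer: memory 3+7=10, value 20+28=48
Best: 58 rps.

58 rps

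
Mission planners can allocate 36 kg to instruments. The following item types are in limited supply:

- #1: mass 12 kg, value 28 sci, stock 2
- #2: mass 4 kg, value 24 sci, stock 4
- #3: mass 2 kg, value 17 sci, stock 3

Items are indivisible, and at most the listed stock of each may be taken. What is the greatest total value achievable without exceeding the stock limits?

Top feasible selections:
- 1×#1 + 4×#2 + 3×#3: mass 34, value 175
- 1×#1 + 4×#2 + 2×#3: mass 32, value 158
Best: 175 sci.

175 sci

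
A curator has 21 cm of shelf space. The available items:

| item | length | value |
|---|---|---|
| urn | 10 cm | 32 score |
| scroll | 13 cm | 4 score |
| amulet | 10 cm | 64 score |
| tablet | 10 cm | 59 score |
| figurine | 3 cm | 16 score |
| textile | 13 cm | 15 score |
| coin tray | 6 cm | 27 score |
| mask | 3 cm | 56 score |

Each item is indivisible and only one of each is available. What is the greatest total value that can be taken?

Check high-value combinations within 21 cm:
- amulet+coin tray+mask: length 10+6+3=19, value 64+27+56=147
- tablet+coin tray+mask: length 10+6+3=19, value 59+27+56=142
- amulet+figurine+mask: length 10+3+3=16, value 64+16+56=136
Best: 147 score.

147 score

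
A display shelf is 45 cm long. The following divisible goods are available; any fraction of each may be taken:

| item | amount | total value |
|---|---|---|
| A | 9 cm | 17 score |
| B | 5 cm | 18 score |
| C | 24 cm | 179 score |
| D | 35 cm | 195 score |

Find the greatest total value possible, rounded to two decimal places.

Take in order of value per unit:
- C (179/24 per unit): all 24 → value 179, running total 179.00
- D (195/35 per unit): 21 of 35 → value 21×195/35 = 117.0000, running total 296.00
Total 296.00.

296.00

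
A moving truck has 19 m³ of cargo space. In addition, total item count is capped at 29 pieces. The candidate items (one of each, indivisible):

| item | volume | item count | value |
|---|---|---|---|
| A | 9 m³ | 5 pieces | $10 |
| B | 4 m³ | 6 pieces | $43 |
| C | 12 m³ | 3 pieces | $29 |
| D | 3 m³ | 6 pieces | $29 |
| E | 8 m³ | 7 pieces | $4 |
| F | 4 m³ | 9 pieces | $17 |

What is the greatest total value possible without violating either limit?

$101

Feasible sets respecting both limits:
- B+C+D: volume 19, item count 15, value 101
- B+D+E+F: volume 19, item count 28, value 93
- B+D+F: volume 11, item count 21, value 89
Best: $101.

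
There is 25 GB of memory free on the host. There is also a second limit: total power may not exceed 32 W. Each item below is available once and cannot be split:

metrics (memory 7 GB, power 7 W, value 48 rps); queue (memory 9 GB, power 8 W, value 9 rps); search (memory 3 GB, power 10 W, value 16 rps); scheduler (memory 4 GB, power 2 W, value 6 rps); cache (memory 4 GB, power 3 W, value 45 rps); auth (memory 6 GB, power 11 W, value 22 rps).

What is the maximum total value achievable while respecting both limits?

131 rps

Feasible sets respecting both limits:
- metrics+search+cache+auth: memory 20, power 31, value 131
- metrics+scheduler+cache+auth: memory 21, power 23, value 121
- metrics+queue+search+cache: memory 23, power 28, value 118
- metrics+search+scheduler+cache: memory 18, power 22, value 115
Best: 131 rps.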